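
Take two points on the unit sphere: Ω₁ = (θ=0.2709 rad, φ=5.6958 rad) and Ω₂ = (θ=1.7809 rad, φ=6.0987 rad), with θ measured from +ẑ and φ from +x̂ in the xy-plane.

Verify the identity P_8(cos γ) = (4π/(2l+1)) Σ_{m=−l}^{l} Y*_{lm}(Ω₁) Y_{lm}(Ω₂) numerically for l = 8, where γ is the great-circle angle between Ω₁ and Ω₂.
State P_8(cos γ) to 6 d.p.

0.257978

Term-by-term m-sum for l=8 (normalisation 4π/17 = 0.739198):
  m=-8: Y*=-0.00000 + 0.00001j  Y=0.04089 + 0.42949j  product -0.00001 + 0.00000j
  m=-7: Y*=-0.00011 + 0.00016j  Y=-0.10149 - 0.35374j  product 0.00007 + 0.00002j
  m=-6: Y*=-0.00166 + 0.00067j  Y=-0.05122 - 0.10238j  product 0.00015 + 0.00014j
  m=-5: Y*=-0.01150 - 0.00239j  Y=0.21512 + 0.28394j  product -0.00180 - 0.00378j
  m=-4: Y*=-0.04007 - 0.04061j  Y=-0.00182 - 0.00166j  product 0.00001 + 0.00014j
  m=-3: Y*=-0.03827 - 0.19754j  Y=-0.28166 - 0.17403j  product -0.02360 + 0.06230j
  m=-2: Y*=0.18542 - 0.44347j  Y=0.05083 + 0.01965j  product 0.01814 - 0.01890j
  m=-1: Y*=0.52614 - 0.35029j  Y=0.31057 + 0.05796j  product 0.18371 - 0.07830j
  m=+0: Y*=0.06248 + 0.00000j  Y=-0.06961 + 0.00000j  product -0.00435 + 0.00000j
  m=+1: Y*=-0.52614 - 0.35029j  Y=-0.31057 + 0.05796j  product 0.18371 + 0.07830j
  m=+2: Y*=0.18542 + 0.44347j  Y=0.05083 - 0.01965j  product 0.01814 + 0.01890j
  m=+3: Y*=0.03827 - 0.19754j  Y=0.28166 - 0.17403j  product -0.02360 - 0.06230j
  m=+4: Y*=-0.04007 + 0.04061j  Y=-0.00182 + 0.00166j  product 0.00001 - 0.00014j
  m=+5: Y*=0.01150 - 0.00239j  Y=-0.21512 + 0.28394j  product -0.00180 + 0.00378j
  m=+6: Y*=-0.00166 - 0.00067j  Y=-0.05122 + 0.10238j  product 0.00015 - 0.00014j
  m=+7: Y*=0.00011 + 0.00016j  Y=0.10149 - 0.35374j  product 0.00007 - 0.00002j
  m=+8: Y*=-0.00000 - 0.00001j  Y=0.04089 - 0.42949j  product -0.00001 - 0.00000j
Accumulated sum 0.34900 + 0.00000j; after 4π/(2l+1) scaling, 0.25798 + 0.00000j ⇒ P_8 = 0.257978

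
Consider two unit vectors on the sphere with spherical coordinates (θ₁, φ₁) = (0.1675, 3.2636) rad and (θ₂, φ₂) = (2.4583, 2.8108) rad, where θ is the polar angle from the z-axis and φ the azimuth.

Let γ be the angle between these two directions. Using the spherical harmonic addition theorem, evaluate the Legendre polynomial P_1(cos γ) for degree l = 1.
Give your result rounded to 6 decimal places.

-0.669995

Addition theorem: P_1(cos γ) = (4π/3) Σ_m Y*_{lm}(Ω₁) Y_{lm}(Ω₂), m = −1…1:
  m=-1: Y*=-0.057172-0.007010i  Y=-0.206302-0.070846i  product +0.011298+0.005497i
  m=+0: Y*=+0.481764-0.000000i  Y=-0.378910+0.000000i  product -0.182545+0.000000i
  m=+1: Y*=+0.057172-0.007010i  Y=+0.206302-0.070846i  product +0.011298-0.005497i
Σ over m = -0.159949+0.000000i; ×(4π/3) → -0.669995+0.000000i. Real part: -0.669995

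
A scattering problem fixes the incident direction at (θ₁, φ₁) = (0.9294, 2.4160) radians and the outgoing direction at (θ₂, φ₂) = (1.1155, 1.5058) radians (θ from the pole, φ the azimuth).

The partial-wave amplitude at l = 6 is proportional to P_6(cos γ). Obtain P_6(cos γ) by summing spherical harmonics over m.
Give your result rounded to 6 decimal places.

Term-by-term m-sum for l=6 (normalisation 4π/13 = 0.966644):
  m=-6: (-0.044895, 0.119698) × (-0.234511, -0.096391) = (0.022066, -0.023743)  (running Σ = (0.022066, -0.023743))
  m=-5: (0.292336, -0.154569) × (0.137304, -0.407518) = (-0.022851, -0.140355)  (running Σ = (-0.000784, -0.164098))
  m=-4: (-0.419731, -0.102369) × (0.252829, 0.067254) = (-0.099236, -0.054111)  (running Σ = (-0.100020, -0.218209))
  m=-3: (0.107089, 0.154540) × (0.035102, -0.177731) = (0.031225, -0.013608)  (running Σ = (-0.068795, -0.231817))
  m=-2: (-0.030308, 0.252182) × (0.324762, 0.042456) = (-0.020550, 0.080612)  (running Σ = (-0.089344, -0.151205))
  m=-1: (0.223177, -0.197960) × (0.004576, -0.070300) = (-0.012895, -0.016595)  (running Σ = (-0.102240, -0.167800))
  m=0: (0.179129, -0.000000) × (0.330277, 0.000000) = (0.059162, 0.000000)  (running Σ = (-0.043077, -0.167800))
  m=1: (-0.223177, -0.197960) × (-0.004576, -0.070300) = (-0.012895, 0.016595)  (running Σ = (-0.055973, -0.151205))
  m=2: (-0.030308, -0.252182) × (0.324762, -0.042456) = (-0.020550, -0.080612)  (running Σ = (-0.076522, -0.231817))
  m=3: (-0.107089, 0.154540) × (-0.035102, -0.177731) = (0.031225, 0.013608)  (running Σ = (-0.045297, -0.218209))
  m=4: (-0.419731, 0.102369) × (0.252829, -0.067254) = (-0.099236, 0.054111)  (running Σ = (-0.144533, -0.164098))
  m=5: (-0.292336, -0.154569) × (-0.137304, -0.407518) = (-0.022851, 0.140355)  (running Σ = (-0.167383, -0.023743))
  m=6: (-0.044895, -0.119698) × (-0.234511, 0.096391) = (0.022066, 0.023743)  (running Σ = (-0.145317, 0.000000))
Σ over m = (-0.145317, 0.000000); ×(4π/13) → (-0.140470, 0.000000). Real part: -0.140470

-0.140470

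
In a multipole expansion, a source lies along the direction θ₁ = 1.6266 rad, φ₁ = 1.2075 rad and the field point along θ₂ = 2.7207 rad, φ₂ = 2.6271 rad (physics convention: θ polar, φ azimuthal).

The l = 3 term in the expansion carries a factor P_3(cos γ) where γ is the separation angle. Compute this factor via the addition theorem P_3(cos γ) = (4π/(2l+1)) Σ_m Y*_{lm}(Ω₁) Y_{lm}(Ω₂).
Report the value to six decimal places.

Addition theorem: P_3(cos γ) = (4π/7) Σ_m Y*_{lm}(Ω₁) Y_{lm}(Ω₂), m = −3…3:
  term(m=-3) = -0.00518 + 0.01062j   from Y*(Ω₁)=-0.36818 - 0.19210j, Y(Ω₂)=-0.00078 - 0.02845j
  term(m=-2) = -0.00845 - 0.00264j   from Y*(Ω₁)=0.04247 - 0.03775j, Y(Ω₂)=-0.08030 - 0.13341j
  term(m=-1) = -0.02000 + 0.13125j   from Y*(Ω₁)=-0.11288 - 0.29692j, Y(Ω₂)=-0.36385 - 0.20568j
  term(m=+0) = -0.02466 + 0.00000j   from Y*(Ω₁)=0.06212 + 0.00000j, Y(Ω₂)=-0.39692 + 0.00000j
  term(m=+1) = -0.02000 - 0.13125j   from Y*(Ω₁)=0.11288 - 0.29692j, Y(Ω₂)=0.36385 - 0.20568j
  term(m=+2) = -0.00845 + 0.00264j   from Y*(Ω₁)=0.04247 + 0.03775j, Y(Ω₂)=-0.08030 + 0.13341j
  term(m=+3) = -0.00518 - 0.01062j   from Y*(Ω₁)=0.36818 - 0.19210j, Y(Ω₂)=0.00078 - 0.02845j
Σ over m = -0.09190 - 0.00000j; ×(4π/7) → -0.16498 - 0.00000j. Real part: -0.164981

-0.164981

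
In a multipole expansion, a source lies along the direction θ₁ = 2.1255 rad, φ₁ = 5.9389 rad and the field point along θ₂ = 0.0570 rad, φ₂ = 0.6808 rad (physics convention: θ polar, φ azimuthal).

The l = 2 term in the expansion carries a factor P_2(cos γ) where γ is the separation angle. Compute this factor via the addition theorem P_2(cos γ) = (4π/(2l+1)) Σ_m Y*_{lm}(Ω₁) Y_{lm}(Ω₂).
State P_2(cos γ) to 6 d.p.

Summing Y*_{l m}(θ₁,φ₁)·Y_{l m}(θ₂,φ₂) over m ∈ [−2, 2]; prefactor 4π/(2·2+1) = 2.513274:
  m=-2: Y*=0.21552 - 0.17736j  Y=0.00026 - 0.00123j  product -0.00016 - 0.00031j
  m=-1: Y*=-0.32559 + 0.11674j  Y=0.03414 - 0.02766j  product -0.00789 + 0.01299j
  m=+0: Y*=-0.05292 + 0.00000j  Y=0.62771 + 0.00000j  product -0.03322 + 0.00000j
  m=+1: Y*=0.32559 + 0.11674j  Y=-0.03414 - 0.02766j  product -0.00789 - 0.01299j
  m=+2: Y*=0.21552 + 0.17736j  Y=0.00026 + 0.00123j  product -0.00016 + 0.00031j
Σ over m = -0.04932 + 0.00000j; ×(4π/5) → -0.12395 + 0.00000j. Real part: -0.123947

-0.123947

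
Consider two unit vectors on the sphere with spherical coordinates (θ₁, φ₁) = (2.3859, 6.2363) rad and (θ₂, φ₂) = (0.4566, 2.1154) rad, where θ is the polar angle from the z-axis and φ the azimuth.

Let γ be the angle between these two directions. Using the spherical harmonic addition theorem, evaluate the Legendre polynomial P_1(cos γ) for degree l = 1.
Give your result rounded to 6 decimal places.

Term-by-term m-sum for l=1 (normalisation 4π/3 = 4.188790):
  m=-1: Y*=0.23668 - 0.01110j  Y=-0.07892 - 0.13029j  product -0.02012 - 0.02996j
  m=+0: Y*=-0.35560 + 0.00000j  Y=0.43855 + 0.00000j  product -0.15595 + 0.00000j
  m=+1: Y*=-0.23668 - 0.01110j  Y=0.07892 - 0.13029j  product -0.02012 + 0.02996j
Total Σ_m = -0.19620 + 0.00000j. Multiply by 4.188790: -0.82184 + 0.00000j. P_1(cos γ) = -0.821837

-0.821837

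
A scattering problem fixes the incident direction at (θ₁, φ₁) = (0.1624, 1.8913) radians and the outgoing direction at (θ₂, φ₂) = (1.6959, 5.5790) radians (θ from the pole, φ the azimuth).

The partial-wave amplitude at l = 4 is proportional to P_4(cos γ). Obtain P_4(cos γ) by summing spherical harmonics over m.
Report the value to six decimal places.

0.141121

Summing Y*_{l m}(θ₁,φ₁)·Y_{l m}(θ₂,φ₂) over m ∈ [−4, 4]; prefactor 4π/(2·4+1) = 1.396263:
  m=-4: (0.000086, 0.000290) × (-0.406430, 0.136878) = (-0.000075, -0.000106)  (running Σ = (-0.000075, -0.000106))
  m=-3: (0.004282, -0.002988) × (0.078660, -0.130703) = (-0.000054, -0.000795)  (running Σ = (-0.000128, -0.000901))
  m=-2: (-0.040773, -0.030421) × (-0.047450, -0.289562) = (-0.006874, 0.013250)  (running Σ = (-0.007003, 0.012349))
  m=-1: (-0.090773, 0.273456) × (0.129049, 0.109623) = (-0.041691, 0.025338)  (running Σ = (-0.048694, 0.037688))
  m=0: (0.738194, -0.000000) × (0.268843, 0.000000) = (0.198459, 0.000000)  (running Σ = (0.149765, 0.037688))
  m=1: (0.090773, 0.273456) × (-0.129049, 0.109623) = (-0.041691, -0.025338)  (running Σ = (0.108073, 0.012349))
  m=2: (-0.040773, 0.030421) × (-0.047450, 0.289562) = (-0.006874, -0.013250)  (running Σ = (0.101199, -0.000901))
  m=3: (-0.004282, -0.002988) × (-0.078660, -0.130703) = (-0.000054, 0.000795)  (running Σ = (0.101145, -0.000106))
  m=4: (0.000086, -0.000290) × (-0.406430, -0.136878) = (-0.000075, 0.000106)  (running Σ = (0.101071, 0.000000))
Σ over m = (0.101071, 0.000000); ×(4π/9) → (0.141121, 0.000000). Real part: 0.141121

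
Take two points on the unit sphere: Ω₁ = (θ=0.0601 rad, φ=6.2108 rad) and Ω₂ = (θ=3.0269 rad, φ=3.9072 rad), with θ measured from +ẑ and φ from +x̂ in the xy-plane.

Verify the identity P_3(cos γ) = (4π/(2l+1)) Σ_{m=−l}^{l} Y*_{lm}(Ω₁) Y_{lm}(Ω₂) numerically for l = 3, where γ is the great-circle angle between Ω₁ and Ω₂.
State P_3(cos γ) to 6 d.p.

-0.977514

Addition theorem: P_3(cos γ) = (4π/7) Σ_m Y*_{lm}(Ω₁) Y_{lm}(Ω₂), m = −3…3:
  [-3]  conj(Y_{3,-3})(Ω₁) = (0.000088, -0.000019) ; Y_{3,-3}(Ω₂) = (0.000415, 0.000468) ; Δ = (0.000000, 0.000000)
  [-2]  conj(Y_{3,-2})(Ω₁) = (0.003642, -0.000531) ; Y_{3,-2}(Ω₂) = (-0.000526, 0.013286) ; Δ = (0.000005, 0.000049)
  [-1]  conj(Y_{3,-1})(Ω₁) = (0.077093, -0.005590) ; Y_{3,-1}(Ω₂) = (-0.104913, 0.100841) ; Δ = (-0.007524, 0.008361)
  [+0]  conj(Y_{3,0})(Ω₁) = (0.738286, -0.000000) ; Y_{3,0}(Ω₂) = (-0.717173, 0.000000) ; Δ = (-0.529478, 0.000000)
  [+1]  conj(Y_{3,1})(Ω₁) = (-0.077093, -0.005590) ; Y_{3,1}(Ω₂) = (0.104913, 0.100841) ; Δ = (-0.007524, -0.008361)
  [+2]  conj(Y_{3,2})(Ω₁) = (0.003642, 0.000531) ; Y_{3,2}(Ω₂) = (-0.000526, -0.013286) ; Δ = (0.000005, -0.000049)
  [+3]  conj(Y_{3,3})(Ω₁) = (-0.000088, -0.000019) ; Y_{3,3}(Ω₂) = (-0.000415, 0.000468) ; Δ = (0.000000, -0.000000)
Accumulated sum (-0.544517, 0.000000); after 4π/(2l+1) scaling, (-0.977514, 0.000000) ⇒ P_3 = -0.977514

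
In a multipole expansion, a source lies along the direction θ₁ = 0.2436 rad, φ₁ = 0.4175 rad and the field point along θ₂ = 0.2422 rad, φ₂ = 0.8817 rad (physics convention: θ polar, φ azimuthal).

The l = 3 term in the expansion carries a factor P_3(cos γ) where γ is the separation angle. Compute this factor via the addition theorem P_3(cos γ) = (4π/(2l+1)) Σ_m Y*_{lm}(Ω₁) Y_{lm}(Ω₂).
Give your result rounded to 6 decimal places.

Expand P_3 via completeness: Σ_{m} conj(Y_{3,m}) at Ω₁ times Y_{3,m} at Ω₂ —
  m=-3: Y*=0.00183 + 0.00556j  Y=-0.00506 - 0.00274j  product 0.00001 - 0.00003j
  m=-2: Y*=0.03873 + 0.04277j  Y=-0.01092 - 0.05602j  product 0.00197 - 0.00264j
  m=-1: Y*=0.26429 + 0.11723j  Y=0.18296 - 0.22209j  product 0.07439 - 0.03725j
  m=+0: Y*=0.61897 + 0.00000j  Y=0.62037 + 0.00000j  product 0.38399 + 0.00000j
  m=+1: Y*=-0.26429 + 0.11723j  Y=-0.18296 - 0.22209j  product 0.07439 + 0.03725j
  m=+2: Y*=0.03873 - 0.04277j  Y=-0.01092 + 0.05602j  product 0.00197 + 0.00264j
  m=+3: Y*=-0.00183 + 0.00556j  Y=0.00506 - 0.00274j  product 0.00001 + 0.00003j
Total Σ_m = 0.53674 + 0.00000j. Multiply by 1.795196: 0.96355 + 0.00000j. P_3(cos γ) = 0.963545

0.963545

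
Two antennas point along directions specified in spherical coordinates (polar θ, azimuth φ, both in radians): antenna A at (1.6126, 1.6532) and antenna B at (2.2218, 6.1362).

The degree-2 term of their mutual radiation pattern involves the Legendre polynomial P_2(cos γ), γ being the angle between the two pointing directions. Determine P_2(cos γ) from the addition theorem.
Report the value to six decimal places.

Summing Y*_{l m}(θ₁,φ₁)·Y_{l m}(θ₂,φ₂) over m ∈ [−2, 2]; prefactor 4π/(2·2+1) = 2.513274:
  m=-2: (-0.380375, -0.063262) × (0.233942, 0.070824) = (-0.084505, -0.041739)  (running Σ = (-0.084505, -0.041739))
  m=-1: (0.002655, -0.032148) × (-0.368389, -0.054541) = (-0.002732, 0.011698)  (running Σ = (-0.087237, -0.030041))
  m=0: (-0.313739, -0.000000) × (0.032061, 0.000000) = (-0.010059, -0.000000)  (running Σ = (-0.097295, -0.030041))
  m=1: (-0.002655, -0.032148) × (0.368389, -0.054541) = (-0.002732, -0.011698)  (running Σ = (-0.100027, -0.041739))
  m=2: (-0.380375, 0.063262) × (0.233942, -0.070824) = (-0.084505, 0.041739)  (running Σ = (-0.184532, 0.000000))
Accumulated sum (-0.184532, 0.000000); after 4π/(2l+1) scaling, (-0.463779, 0.000000) ⇒ P_2 = -0.463779

-0.463779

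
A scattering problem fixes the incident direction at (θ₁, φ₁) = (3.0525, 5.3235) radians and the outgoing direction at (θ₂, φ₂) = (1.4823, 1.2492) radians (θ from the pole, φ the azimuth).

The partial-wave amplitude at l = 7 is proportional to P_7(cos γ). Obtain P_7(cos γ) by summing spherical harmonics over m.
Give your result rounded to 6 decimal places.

Term-by-term m-sum for l=7 (normalisation 4π/15 = 0.837758):
  m=-7: Y*=+0.000000-0.000000i  Y=-0.378175-0.306052i  product -0.000000-0.000000i
  m=-6: Y*=-0.000001-0.000000i  Y=+0.056713-0.151229i  product -0.000000+0.000000i
  m=-5: Y*=+0.000002+0.000024i  Y=-0.323045-0.012018i  product -0.000000-0.000008i
  m=-4: Y*=+0.000348-0.000291i  Y=-0.051928-0.177631i  product -0.000070-0.000047i
  m=-3: Y*=-0.005890-0.001583i  Y=-0.224061+0.155272i  product +0.001566-0.000560i
  m=-2: Y*=+0.019643+0.054051i  Y=-0.155340-0.116430i  product +0.003242-0.010683i
  m=-1: Y*=+0.197706-0.282206i  Y=-0.079949+0.239969i  product +0.051914+0.070005i
  m=+0: Y*=-0.974432-0.000000i  Y=-0.196630+0.000000i  product +0.191603+0.000000i
  m=+1: Y*=-0.197706-0.282206i  Y=+0.079949+0.239969i  product +0.051914-0.070005i
  m=+2: Y*=+0.019643-0.054051i  Y=-0.155340+0.116430i  product +0.003242+0.010683i
  m=+3: Y*=+0.005890-0.001583i  Y=+0.224061+0.155272i  product +0.001566+0.000560i
  m=+4: Y*=+0.000348+0.000291i  Y=-0.051928+0.177631i  product -0.000070+0.000047i
  m=+5: Y*=-0.000002+0.000024i  Y=+0.323045-0.012018i  product -0.000000+0.000008i
  m=+6: Y*=-0.000001+0.000000i  Y=+0.056713+0.151229i  product -0.000000-0.000000i
  m=+7: Y*=-0.000000-0.000000i  Y=+0.378175-0.306052i  product -0.000000+0.000000i
Accumulated sum +0.304906+0.000000i; after 4π/(2l+1) scaling, +0.255437+0.000000i ⇒ P_7 = 0.255437

0.255437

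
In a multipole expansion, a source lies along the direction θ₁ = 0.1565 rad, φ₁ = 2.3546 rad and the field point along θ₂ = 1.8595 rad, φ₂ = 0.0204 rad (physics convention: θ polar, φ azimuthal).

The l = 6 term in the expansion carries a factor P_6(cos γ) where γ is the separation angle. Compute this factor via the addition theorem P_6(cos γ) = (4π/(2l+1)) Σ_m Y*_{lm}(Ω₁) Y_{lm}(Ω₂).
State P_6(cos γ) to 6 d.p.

0.274089

Expand P_6 via completeness: Σ_{m} conj(Y_{6,m}) at Ω₁ times Y_{6,m} at Ω₂ —
  term(m=-6) = (0.000000, 0.000003)   from Y*(Ω₁)=(0.000000, 0.000007), Y(Ω₂)=(0.372069, -0.045770)
  term(m=-5) = (-0.000037, 0.000046)   from Y*(Ω₁)=(0.000107, -0.000108), Y(Ω₂)=(-0.383682, 0.039272)
  term(m=-4) = (0.000067, -0.000006)   from Y*(Ω₁)=(-0.002049, 0.000013), Y(Ω₂)=(-0.032534, 0.002661)
  term(m=-3) = (0.004881, 0.004276)   from Y*(Ω₁)=(0.013385, 0.013257), Y(Ω₂)=(0.343797, -0.021067)
  term(m=-2) = (0.000375, 0.008512)   from Y*(Ω₁)=(-0.000375, -0.117521), Y(Ω₂)=(-0.072441, 0.002957)
  term(m=-1) = (0.098116, -0.102529)   from Y*(Ω₁)=(-0.319934, 0.320956), Y(Ω₂)=(-0.313083, 0.006388)
  term(m=+0) = (0.076744, 0.000000)   from Y*(Ω₁)=(0.771638, -0.000000), Y(Ω₂)=(0.099456, 0.000000)
  term(m=+1) = (0.098116, 0.102529)   from Y*(Ω₁)=(0.319934, 0.320956), Y(Ω₂)=(0.313083, 0.006388)
  term(m=+2) = (0.000375, -0.008512)   from Y*(Ω₁)=(-0.000375, 0.117521), Y(Ω₂)=(-0.072441, -0.002957)
  term(m=+3) = (0.004881, -0.004276)   from Y*(Ω₁)=(-0.013385, 0.013257), Y(Ω₂)=(-0.343797, -0.021067)
  term(m=+4) = (0.000067, 0.000006)   from Y*(Ω₁)=(-0.002049, -0.000013), Y(Ω₂)=(-0.032534, -0.002661)
  term(m=+5) = (-0.000037, -0.000046)   from Y*(Ω₁)=(-0.000107, -0.000108), Y(Ω₂)=(0.383682, 0.039272)
  term(m=+6) = (0.000000, -0.000003)   from Y*(Ω₁)=(0.000000, -0.000007), Y(Ω₂)=(0.372069, 0.045770)
Total Σ_m = (0.283547, 0.000000). Multiply by 0.966644: (0.274089, 0.000000). P_6(cos γ) = 0.274089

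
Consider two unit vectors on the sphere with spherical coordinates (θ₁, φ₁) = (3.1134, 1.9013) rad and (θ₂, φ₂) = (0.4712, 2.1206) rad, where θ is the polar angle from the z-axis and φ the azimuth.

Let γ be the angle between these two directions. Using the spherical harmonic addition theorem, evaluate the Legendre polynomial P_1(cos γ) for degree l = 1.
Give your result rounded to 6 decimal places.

Addition theorem: P_1(cos γ) = (4π/3) Σ_m Y*_{lm}(Ω₁) Y_{lm}(Ω₂), m = −1…1:
  m=-1: -0.00316 + 0.00921j × -0.08195 - 0.13373j = 0.00149 - 0.00033j  (running Σ = 0.00149 - 0.00033j)
  m=0: -0.48841 + 0.00000j × 0.43536 + 0.00000j = -0.21263 + 0.00000j  (running Σ = -0.21114 - 0.00033j)
  m=1: 0.00316 + 0.00921j × 0.08195 - 0.13373j = 0.00149 + 0.00033j  (running Σ = -0.20965 + 0.00000j)
Σ over m = -0.20965 + 0.00000j; ×(4π/3) → -0.87818 + 0.00000j. Real part: -0.878180

-0.878180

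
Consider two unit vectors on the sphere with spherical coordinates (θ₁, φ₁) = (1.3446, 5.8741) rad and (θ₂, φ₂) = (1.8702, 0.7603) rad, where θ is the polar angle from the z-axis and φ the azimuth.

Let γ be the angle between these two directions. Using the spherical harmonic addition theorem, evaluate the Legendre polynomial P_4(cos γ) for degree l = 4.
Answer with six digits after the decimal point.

Summing Y*_{l m}(θ₁,φ₁)·Y_{l m}(θ₂,φ₂) over m ∈ [−4, 4]; prefactor 4π/(2·4+1) = 1.396263:
  m=-4: -0.026143-0.398278i × -0.367028-0.036971i = -0.005130+0.147146i  (running Σ = -0.005130+0.147146i)
  m=-3: +0.087508-0.244624i × +0.209961+0.244223i = +0.078116-0.029990i  (running Σ = +0.072986+0.117156i)
  m=-2: -0.140704+0.150242i × -0.005992+0.119278i = -0.017077-0.017683i  (running Σ = +0.055909+0.099472i)
  m=-1: -0.251196+0.108905i × +0.231008-0.219694i = -0.034103+0.080344i  (running Σ = +0.021806+0.179817i)
  m=0: +0.167099-0.000000i × +0.069291+0.000000i = +0.011579+0.000000i  (running Σ = +0.033385+0.179817i)
  m=1: +0.251196+0.108905i × -0.231008-0.219694i = -0.034103-0.080344i  (running Σ = -0.000718+0.099472i)
  m=2: -0.140704-0.150242i × -0.005992-0.119278i = -0.017077+0.017683i  (running Σ = -0.017796+0.117156i)
  m=3: -0.087508-0.244624i × -0.209961+0.244223i = +0.078116+0.029990i  (running Σ = +0.060320+0.147146i)
  m=4: -0.026143+0.398278i × -0.367028+0.036971i = -0.005130-0.147146i  (running Σ = +0.055191+0.000000i)
Σ over m = +0.055191+0.000000i; ×(4π/9) → +0.077061+0.000000i. Real part: 0.077061

0.077061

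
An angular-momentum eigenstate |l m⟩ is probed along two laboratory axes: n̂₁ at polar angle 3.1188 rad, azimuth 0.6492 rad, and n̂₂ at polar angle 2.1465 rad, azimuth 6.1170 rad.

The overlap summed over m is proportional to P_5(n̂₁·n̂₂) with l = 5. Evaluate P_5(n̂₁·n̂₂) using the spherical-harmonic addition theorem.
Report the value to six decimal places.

Expand P_5 via completeness: Σ_{m} conj(Y_{5,m}) at Ω₁ times Y_{5,m} at Ω₂ —
  [-5]  conj(Y_{5,-5})(Ω₁) = -0.000000-0.000000i ; Y_{5,-5}(Ω₂) = +0.129940+0.142345i ; Δ = -0.000000-0.000000i
  [-4]  conj(Y_{5,-4})(Ω₁) = +0.000000-0.000000i ; Y_{5,-4}(Ω₂) = -0.311351-0.244015i ; Δ = -0.000000-0.000000i
  [-3]  conj(Y_{5,-3})(Ω₁) = -0.000012+0.000030i ; Y_{5,-3}(Ω₂) = +0.299030+0.162800i ; Δ = -0.000009+0.000007i
  [-2]  conj(Y_{5,-2})(Ω₁) = -0.000473-0.001694i ; Y_{5,-2}(Ω₂) = +0.067997+0.023471i ; Δ = +0.000008-0.000126i
  [-1]  conj(Y_{5,-1})(Ω₁) = +0.046431+0.035239i ; Y_{5,-1}(Ω₂) = -0.345682-0.057982i ; Δ = -0.014007-0.014874i
  [+0]  conj(Y_{5,0})(Ω₁) = -0.931961-0.000000i ; Y_{5,0}(Ω₂) = +0.013576+0.000000i ; Δ = -0.012652-0.000000i
  [+1]  conj(Y_{5,1})(Ω₁) = -0.046431+0.035239i ; Y_{5,1}(Ω₂) = +0.345682-0.057982i ; Δ = -0.014007+0.014874i
  [+2]  conj(Y_{5,2})(Ω₁) = -0.000473+0.001694i ; Y_{5,2}(Ω₂) = +0.067997-0.023471i ; Δ = +0.000008+0.000126i
  [+3]  conj(Y_{5,3})(Ω₁) = +0.000012+0.000030i ; Y_{5,3}(Ω₂) = -0.299030+0.162800i ; Δ = -0.000009-0.000007i
  [+4]  conj(Y_{5,4})(Ω₁) = +0.000000+0.000000i ; Y_{5,4}(Ω₂) = -0.311351+0.244015i ; Δ = -0.000000+0.000000i
  [+5]  conj(Y_{5,5})(Ω₁) = +0.000000-0.000000i ; Y_{5,5}(Ω₂) = -0.129940+0.142345i ; Δ = -0.000000+0.000000i
Accumulated sum -0.040669-0.000000i; after 4π/(2l+1) scaling, -0.046460-0.000000i ⇒ P_5 = -0.046460

-0.046460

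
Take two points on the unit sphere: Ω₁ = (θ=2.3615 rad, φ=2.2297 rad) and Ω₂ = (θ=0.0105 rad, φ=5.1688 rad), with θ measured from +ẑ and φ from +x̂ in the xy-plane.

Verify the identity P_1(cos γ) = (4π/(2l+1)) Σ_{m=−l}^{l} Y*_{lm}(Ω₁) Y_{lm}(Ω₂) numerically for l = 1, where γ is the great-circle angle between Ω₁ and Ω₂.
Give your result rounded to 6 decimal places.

-0.718043

Addition theorem: P_1(cos γ) = (4π/3) Σ_m Y*_{lm}(Ω₁) Y_{lm}(Ω₂), m = −1…1:
  term(m=-1) = -0.000864-0.000177i   from Y*(Ω₁)=-0.148778+0.192133i, Y(Ω₂)=+0.001599+0.003256i
  term(m=+0) = -0.169693-0.000000i   from Y*(Ω₁)=-0.347322-0.000000i, Y(Ω₂)=+0.488576+0.000000i
  term(m=+1) = -0.000864+0.000177i   from Y*(Ω₁)=+0.148778+0.192133i, Y(Ω₂)=-0.001599+0.003256i
Accumulated sum -0.171420+0.000000i; after 4π/(2l+1) scaling, -0.718043+0.000000i ⇒ P_1 = -0.718043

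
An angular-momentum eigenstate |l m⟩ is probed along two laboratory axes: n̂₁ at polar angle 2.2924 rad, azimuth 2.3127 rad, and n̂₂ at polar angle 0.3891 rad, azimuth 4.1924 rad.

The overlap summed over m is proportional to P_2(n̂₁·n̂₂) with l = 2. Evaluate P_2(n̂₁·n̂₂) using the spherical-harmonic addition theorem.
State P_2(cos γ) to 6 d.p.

Summing Y*_{l m}(θ₁,φ₁)·Y_{l m}(θ₂,φ₂) over m ∈ [−2, 2]; prefactor 4π/(2·2+1) = 2.513274:
  m=-2: (-0.018915, -0.216889) × (-0.028141, -0.047940) = (-0.009865, 0.007010)  (running Σ = (-0.009865, 0.007010))
  m=-1: (0.258881, -0.282440) × (-0.134733, 0.235323) = (0.031585, 0.098975)  (running Σ = (0.021719, 0.105985))
  m=0: (0.097499, -0.000000) × (0.494618, 0.000000) = (0.048225, 0.000000)  (running Σ = (0.069944, 0.105985))
  m=1: (-0.258881, -0.282440) × (0.134733, 0.235323) = (0.031585, -0.098975)  (running Σ = (0.101529, 0.007010))
  m=2: (-0.018915, 0.216889) × (-0.028141, 0.047940) = (-0.009865, -0.007010)  (running Σ = (0.091664, 0.000000))
Σ over m = (0.091664, 0.000000); ×(4π/5) → (0.230376, 0.000000). Real part: 0.230376

0.230376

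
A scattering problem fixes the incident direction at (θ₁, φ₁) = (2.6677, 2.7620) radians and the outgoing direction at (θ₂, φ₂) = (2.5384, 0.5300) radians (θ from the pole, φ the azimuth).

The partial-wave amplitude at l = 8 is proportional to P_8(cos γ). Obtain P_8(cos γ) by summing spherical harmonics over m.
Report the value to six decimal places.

0.142818

Summing Y*_{l m}(θ₁,φ₁)·Y_{l m}(θ₂,φ₂) over m ∈ [−8, 8]; prefactor 4π/(2·8+1) = 0.739198:
  m=-8: -0.00096 - 0.00010j × -0.00252 + 0.00492j = 0.00000 - 0.00000j  (running Σ = 0.00000 - 0.00000j)
  m=-7: -0.00669 - 0.00352j × 0.02705 - 0.01728j = -0.00024 + 0.00002j  (running Σ = -0.00024 + 0.00002j)
  m=-6: -0.02401 - 0.02812j × -0.11498 + 0.00442j = 0.00289 + 0.00313j  (running Σ = 0.00265 + 0.00314j)
  m=-5: -0.04085 - 0.12037j × 0.24876 + 0.13319j = 0.00587 - 0.03538j  (running Σ = 0.00852 - 0.03224j)
  m=-4: 0.01627 - 0.31004j × -0.24256 - 0.39633j = -0.12682 + 0.06875j  (running Σ = -0.11831 + 0.03651j)
  m=-3: 0.21223 - 0.46030j × 0.00833 + 0.43391j = 0.20150 + 0.08825j  (running Σ = 0.08319 + 0.12477j)
  m=-2: 0.31474 - 0.29865j × 0.01089 - 0.01943j = -0.00238 - 0.00937j  (running Σ = 0.08081 + 0.11540j)
  m=-1: -0.08147 + 0.03250j × 0.35025 - 0.20522j = -0.02187 + 0.02810j  (running Σ = 0.05895 + 0.14350j)
  m=0: -0.46813 + 0.00000j × -0.16087 + 0.00000j = 0.07531 + 0.00000j  (running Σ = 0.13426 + 0.14350j)
  m=1: 0.08147 + 0.03250j × -0.35025 - 0.20522j = -0.02187 - 0.02810j  (running Σ = 0.11239 + 0.11540j)
  m=2: 0.31474 + 0.29865j × 0.01089 + 0.01943j = -0.00238 + 0.00937j  (running Σ = 0.11002 + 0.12477j)
  m=3: -0.21223 - 0.46030j × -0.00833 + 0.43391j = 0.20150 - 0.08825j  (running Σ = 0.31151 + 0.03651j)
  m=4: 0.01627 + 0.31004j × -0.24256 + 0.39633j = -0.12682 - 0.06875j  (running Σ = 0.18469 - 0.03224j)
  m=5: 0.04085 - 0.12037j × -0.24876 + 0.13319j = 0.00587 + 0.03538j  (running Σ = 0.19056 + 0.00314j)
  m=6: -0.02401 + 0.02812j × -0.11498 - 0.00442j = 0.00289 - 0.00313j  (running Σ = 0.19345 + 0.00002j)
  m=7: 0.00669 - 0.00352j × -0.02705 - 0.01728j = -0.00024 - 0.00002j  (running Σ = 0.19320 - 0.00000j)
  m=8: -0.00096 + 0.00010j × -0.00252 - 0.00492j = 0.00000 + 0.00000j  (running Σ = 0.19321 + 0.00000j)
Σ over m = 0.19321 + 0.00000j; ×(4π/17) → 0.14282 + 0.00000j. Real part: 0.142818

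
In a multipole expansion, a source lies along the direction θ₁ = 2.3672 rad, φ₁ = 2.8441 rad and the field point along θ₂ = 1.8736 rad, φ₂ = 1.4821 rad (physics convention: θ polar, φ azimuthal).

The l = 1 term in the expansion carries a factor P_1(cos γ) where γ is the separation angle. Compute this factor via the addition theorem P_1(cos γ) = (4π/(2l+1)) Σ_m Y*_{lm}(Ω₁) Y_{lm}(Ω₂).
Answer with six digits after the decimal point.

0.351520

Addition theorem: P_1(cos γ) = (4π/3) Σ_m Y*_{lm}(Ω₁) Y_{lm}(Ω₂), m = −1…1:
  term(m=-1) = (0.016515, 0.077943)   from Y*(Ω₁)=(-0.230986, 0.070818), Y(Ω₂)=(0.029212, -0.328479)
  term(m=+0) = (0.050889, 0.000000)   from Y*(Ω₁)=(-0.349275, -0.000000), Y(Ω₂)=(-0.145700, 0.000000)
  term(m=+1) = (0.016515, -0.077943)   from Y*(Ω₁)=(0.230986, 0.070818), Y(Ω₂)=(-0.029212, -0.328479)
Σ over m = (0.083919, 0.000000); ×(4π/3) → (0.351520, 0.000000). Real part: 0.351520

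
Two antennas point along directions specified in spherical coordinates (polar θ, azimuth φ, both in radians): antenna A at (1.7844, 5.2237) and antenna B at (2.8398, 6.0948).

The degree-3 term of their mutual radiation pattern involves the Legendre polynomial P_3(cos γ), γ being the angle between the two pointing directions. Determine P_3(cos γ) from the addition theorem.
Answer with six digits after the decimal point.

Summing Y*_{l m}(θ₁,φ₁)·Y_{l m}(θ₂,φ₂) over m ∈ [−3, 3]; prefactor 4π/(2·3+1) = 1.795196:
  m=-3: -0.389155+0.014352i × +0.009253+0.005868i = -0.003685-0.002151i  (running Σ = -0.003685-0.002151i)
  m=-2: +0.107826+0.176592i × -0.080162-0.031718i = -0.003042-0.017576i  (running Σ = -0.006727-0.019727i)
  m=-1: -0.119821+0.213554i × +0.335758+0.064011i = -0.053901+0.064033i  (running Σ = -0.060628+0.044306i)
  m=0: +0.219547-0.000000i × -0.555226+0.000000i = -0.121898+0.000000i  (running Σ = -0.182526+0.044306i)
  m=1: +0.119821+0.213554i × -0.335758+0.064011i = -0.053901-0.064033i  (running Σ = -0.236427-0.019727i)
  m=2: +0.107826-0.176592i × -0.080162+0.031718i = -0.003042+0.017576i  (running Σ = -0.239469-0.002151i)
  m=3: +0.389155+0.014352i × -0.009253+0.005868i = -0.003685+0.002151i  (running Σ = -0.243154+0.000000i)
Accumulated sum -0.243154+0.000000i; after 4π/(2l+1) scaling, -0.436510+0.000000i ⇒ P_3 = -0.436510

-0.436510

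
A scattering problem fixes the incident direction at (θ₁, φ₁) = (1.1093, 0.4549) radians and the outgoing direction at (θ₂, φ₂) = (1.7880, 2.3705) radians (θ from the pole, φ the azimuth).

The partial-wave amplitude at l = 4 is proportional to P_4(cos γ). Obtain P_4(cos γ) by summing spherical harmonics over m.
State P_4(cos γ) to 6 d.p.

Summing Y*_{l m}(θ₁,φ₁)·Y_{l m}(θ₂,φ₂) over m ∈ [−4, 4]; prefactor 4π/(2·4+1) = 1.396263:
  term(m=-4) = (0.021793, -0.112360)   from Y*(Ω₁)=(-0.070042, 0.275680), Y(Ω₂)=(-0.401726, 0.023013)
  term(m=-3) = (-0.086377, -0.051354)   from Y*(Ω₁)=(0.081876, 0.391629), Y(Ω₂)=(-0.169817, 0.185057)
  term(m=-2) = (0.017283, -0.014253)   from Y*(Ω₁)=(0.063878, 0.082136), Y(Ω₂)=(-0.006159, -0.215203)
  term(m=-1) = (0.027370, 0.076207)   from Y*(Ω₁)=(-0.273143, -0.133598), Y(Ω₂)=(-0.190978, -0.185590)
  term(m=+0) = (-0.029602, -0.000000)   from Y*(Ω₁)=(-0.166338, -0.000000), Y(Ω₂)=(0.177961, 0.000000)
  term(m=+1) = (0.027370, -0.076207)   from Y*(Ω₁)=(0.273143, -0.133598), Y(Ω₂)=(0.190978, -0.185590)
  term(m=+2) = (0.017283, 0.014253)   from Y*(Ω₁)=(0.063878, -0.082136), Y(Ω₂)=(-0.006159, 0.215203)
  term(m=+3) = (-0.086377, 0.051354)   from Y*(Ω₁)=(-0.081876, 0.391629), Y(Ω₂)=(0.169817, 0.185057)
  term(m=+4) = (0.021793, 0.112360)   from Y*(Ω₁)=(-0.070042, -0.275680), Y(Ω₂)=(-0.401726, -0.023013)
Σ over m = (-0.069465, 0.000000); ×(4π/9) → (-0.096992, 0.000000). Real part: -0.096992

-0.096992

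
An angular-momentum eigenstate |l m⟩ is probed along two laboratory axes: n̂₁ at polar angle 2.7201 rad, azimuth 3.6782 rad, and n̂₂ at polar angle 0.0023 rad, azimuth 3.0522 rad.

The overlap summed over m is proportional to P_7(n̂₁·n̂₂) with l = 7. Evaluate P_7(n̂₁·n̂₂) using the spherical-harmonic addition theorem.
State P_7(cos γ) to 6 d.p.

0.318978

Addition theorem: P_7(cos γ) = (4π/15) Σ_m Y*_{lm}(Ω₁) Y_{lm}(Ω₂), m = −7…7:
  term(m=-7) = -0.00000 - 0.00000j   from Y*(Ω₁)=0.00078 + 0.00055j, Y(Ω₂)=-0.00000 - 0.00000j
  term(m=-6) = 0.00000 + 0.00000j   from Y*(Ω₁)=0.00798 + 0.00062j, Y(Ω₂)=0.00000 + 0.00000j
  term(m=-5) = -0.00000 + 0.00000j   from Y*(Ω₁)=0.03705 - 0.01829j, Y(Ω₂)=-0.00000 - 0.00000j
  term(m=-4) = 0.00000 - 0.00000j   from Y*(Ω₁)=0.07990 - 0.12313j, Y(Ω₂)=0.00000 + 0.00000j
  term(m=-3) = -0.00000 + 0.00000j   from Y*(Ω₁)=0.01395 - 0.35719j, Y(Ω₂)=-0.00000 - 0.00000j
  term(m=-2) = -0.00001 - 0.00002j   from Y*(Ω₁)=-0.25717 - 0.47346j, Y(Ω₂)=0.00004 + 0.00001j
  term(m=-1) = 0.00236 + 0.00171j   from Y*(Ω₁)=-0.26656 - 0.15856j, Y(Ω₂)=-0.00936 - 0.00084j
  term(m=+0) = 0.37604 + 0.00000j   from Y*(Ω₁)=0.34421 + 0.00000j, Y(Ω₂)=1.09247 + 0.00000j
  term(m=+1) = 0.00236 - 0.00171j   from Y*(Ω₁)=0.26656 - 0.15856j, Y(Ω₂)=0.00936 - 0.00084j
  term(m=+2) = -0.00001 + 0.00002j   from Y*(Ω₁)=-0.25717 + 0.47346j, Y(Ω₂)=0.00004 - 0.00001j
  term(m=+3) = -0.00000 - 0.00000j   from Y*(Ω₁)=-0.01395 - 0.35719j, Y(Ω₂)=0.00000 - 0.00000j
  term(m=+4) = 0.00000 + 0.00000j   from Y*(Ω₁)=0.07990 + 0.12313j, Y(Ω₂)=0.00000 - 0.00000j
  term(m=+5) = -0.00000 - 0.00000j   from Y*(Ω₁)=-0.03705 - 0.01829j, Y(Ω₂)=0.00000 - 0.00000j
  term(m=+6) = 0.00000 - 0.00000j   from Y*(Ω₁)=0.00798 - 0.00062j, Y(Ω₂)=0.00000 - 0.00000j
  term(m=+7) = -0.00000 + 0.00000j   from Y*(Ω₁)=-0.00078 + 0.00055j, Y(Ω₂)=0.00000 - 0.00000j
Accumulated sum 0.38075 + 0.00000j; after 4π/(2l+1) scaling, 0.31898 + 0.00000j ⇒ P_7 = 0.318978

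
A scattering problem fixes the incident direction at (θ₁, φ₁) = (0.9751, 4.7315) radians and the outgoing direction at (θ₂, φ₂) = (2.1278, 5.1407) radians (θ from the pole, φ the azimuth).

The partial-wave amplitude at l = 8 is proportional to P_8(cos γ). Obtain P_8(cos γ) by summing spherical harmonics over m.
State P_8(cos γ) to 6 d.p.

-0.280513

Term-by-term m-sum for l=8 (normalisation 4π/17 = 0.739198):
  m=-8: Y*=0.11228 + 0.01730j  Y=-0.13333 + 0.03905j  product -0.01565 + 0.00208j
  m=-7: Y*=-0.04108 + 0.30527j  Y=0.04946 - 0.34253j  product 0.10253 + 0.02917j
  m=-6: Y*=-0.44775 - 0.05157j  Y=0.37798 + 0.24320j  product -0.15670 - 0.12838j
  m=-5: Y*=0.02913 - 0.30397j  Y=-0.19002 + 0.12200j  product 0.03155 + 0.06131j
  m=-4: Y*=-0.11768 - 0.00901j  Y=0.02966 + 0.20680j  product -0.00163 - 0.02460j
  m=-3: Y*=0.02102 - 0.36630j  Y=-0.33061 - 0.09717j  product -0.04254 + 0.11906j
  m=-2: Y*=0.07109 + 0.00272j  Y=-0.02666 + 0.03075j  product -0.00198 + 0.00211j
  m=-1: Y*=0.00637 - 0.33314j  Y=-0.14401 - 0.31540j  product -0.10599 + 0.04597j
  m=+0: Y*=0.12339 + 0.00000j  Y=0.01077 + 0.00000j  product 0.00133 + 0.00000j
  m=+1: Y*=-0.00637 - 0.33314j  Y=0.14401 - 0.31540j  product -0.10599 - 0.04597j
  m=+2: Y*=0.07109 - 0.00272j  Y=-0.02666 - 0.03075j  product -0.00198 - 0.00211j
  m=+3: Y*=-0.02102 - 0.36630j  Y=0.33061 - 0.09717j  product -0.04254 - 0.11906j
  m=+4: Y*=-0.11768 + 0.00901j  Y=0.02966 - 0.20680j  product -0.00163 + 0.02460j
  m=+5: Y*=-0.02913 - 0.30397j  Y=0.19002 + 0.12200j  product 0.03155 - 0.06131j
  m=+6: Y*=-0.44775 + 0.05157j  Y=0.37798 - 0.24320j  product -0.15670 + 0.12838j
  m=+7: Y*=0.04108 + 0.30527j  Y=-0.04946 - 0.34253j  product 0.10253 - 0.02917j
  m=+8: Y*=0.11228 - 0.01730j  Y=-0.13333 - 0.03905j  product -0.01565 - 0.00208j
Accumulated sum -0.37948 - 0.00000j; after 4π/(2l+1) scaling, -0.28051 - 0.00000j ⇒ P_8 = -0.280513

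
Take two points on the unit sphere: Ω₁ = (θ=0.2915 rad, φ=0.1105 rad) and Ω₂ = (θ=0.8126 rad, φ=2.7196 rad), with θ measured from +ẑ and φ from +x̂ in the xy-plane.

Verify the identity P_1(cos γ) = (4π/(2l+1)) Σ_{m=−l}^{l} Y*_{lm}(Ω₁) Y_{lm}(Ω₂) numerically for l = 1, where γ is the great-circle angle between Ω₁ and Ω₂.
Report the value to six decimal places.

0.478829

Summing Y*_{l m}(θ₁,φ₁)·Y_{l m}(θ₂,φ₂) over m ∈ [−1, 1]; prefactor 4π/(2·1+1) = 4.188790:
  m=-1: Y*=+0.098686+0.010949i  Y=-0.228849-0.102745i  product -0.021459-0.012645i
  m=+0: Y*=+0.467990-0.000000i  Y=+0.335969+0.000000i  product +0.157230+0.000000i
  m=+1: Y*=-0.098686+0.010949i  Y=+0.228849-0.102745i  product -0.021459+0.012645i
Σ over m = +0.114312+0.000000i; ×(4π/3) → +0.478829+0.000000i. Real part: 0.478829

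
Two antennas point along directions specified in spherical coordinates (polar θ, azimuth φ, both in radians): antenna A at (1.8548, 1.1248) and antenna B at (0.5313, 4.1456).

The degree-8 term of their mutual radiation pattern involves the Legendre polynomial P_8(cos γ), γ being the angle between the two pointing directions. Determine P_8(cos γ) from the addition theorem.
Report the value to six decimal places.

0.268111

Expand P_8 via completeness: Σ_{m} conj(Y_{8,m}) at Ω₁ times Y_{8,m} at Ω₂ —
  [-8]  conj(Y_{8,-8})(Ω₁) = (-0.338370, 0.153703) ; Y_{8,-8}(Ω₂) = (-0.000396, -0.002203) ; Δ = (0.000473, 0.000684)
  [-7]  conj(Y_{8,-7})(Ω₁) = (0.008512, -0.433838) ; Y_{8,-7}(Ω₂) = (-0.011199, 0.010326) ; Δ = (0.004385, 0.004947)
  [-6]  conj(Y_{8,-6})(Ω₁) = (0.046765, 0.023497) ; Y_{8,-6}(Ω₂) = (0.062465, 0.016560) ; Δ = (0.002532, 0.002242)
  [-5]  conj(Y_{8,-5})(Ω₁) = (0.267537, -0.207288) ; Y_{8,-5}(Ω₂) = (-0.057760, -0.181786) ; Δ = (-0.053135, -0.036662)
  [-4]  conj(Y_{8,-4})(Ω₁) = (0.038937, 0.179866) ; Y_{8,-4}(Ω₂) = (-0.251458, 0.300757) ; Δ = (-0.063887, -0.033518)
  [-3]  conj(Y_{8,-3})(Ω₁) = (0.252592, 0.059891) ; Y_{8,-3}(Ω₂) = (0.507115, 0.066077) ; Δ = (0.124136, 0.047062)
  [-2]  conj(Y_{8,-2})(Ω₁) = (-0.145307, 0.180128) ; Y_{8,-2}(Ω₂) = (-0.113867, -0.243625) ; Δ = (0.060429, 0.014890)
  [-1]  conj(Y_{8,-1})(Ω₁) = (0.094800, 0.198274) ; Y_{8,-1}(Ω₂) = (0.149156, -0.234357) ; Δ = (0.060607, 0.007357)
  [+0]  conj(Y_{8,0})(Ω₁) = (-0.243314, -0.000000) ; Y_{8,0}(Ω₂) = (-0.376579, 0.000000) ; Δ = (0.091627, 0.000000)
  [+1]  conj(Y_{8,1})(Ω₁) = (-0.094800, 0.198274) ; Y_{8,1}(Ω₂) = (-0.149156, -0.234357) ; Δ = (0.060607, -0.007357)
  [+2]  conj(Y_{8,2})(Ω₁) = (-0.145307, -0.180128) ; Y_{8,2}(Ω₂) = (-0.113867, 0.243625) ; Δ = (0.060429, -0.014890)
  [+3]  conj(Y_{8,3})(Ω₁) = (-0.252592, 0.059891) ; Y_{8,3}(Ω₂) = (-0.507115, 0.066077) ; Δ = (0.124136, -0.047062)
  [+4]  conj(Y_{8,4})(Ω₁) = (0.038937, -0.179866) ; Y_{8,4}(Ω₂) = (-0.251458, -0.300757) ; Δ = (-0.063887, 0.033518)
  [+5]  conj(Y_{8,5})(Ω₁) = (-0.267537, -0.207288) ; Y_{8,5}(Ω₂) = (0.057760, -0.181786) ; Δ = (-0.053135, 0.036662)
  [+6]  conj(Y_{8,6})(Ω₁) = (0.046765, -0.023497) ; Y_{8,6}(Ω₂) = (0.062465, -0.016560) ; Δ = (0.002532, -0.002242)
  [+7]  conj(Y_{8,7})(Ω₁) = (-0.008512, -0.433838) ; Y_{8,7}(Ω₂) = (0.011199, 0.010326) ; Δ = (0.004385, -0.004947)
  [+8]  conj(Y_{8,8})(Ω₁) = (-0.338370, -0.153703) ; Y_{8,8}(Ω₂) = (-0.000396, 0.002203) ; Δ = (0.000473, -0.000684)
Total Σ_m = (0.362705, -0.000000). Multiply by 0.739198: (0.268111, -0.000000). P_8(cos γ) = 0.268111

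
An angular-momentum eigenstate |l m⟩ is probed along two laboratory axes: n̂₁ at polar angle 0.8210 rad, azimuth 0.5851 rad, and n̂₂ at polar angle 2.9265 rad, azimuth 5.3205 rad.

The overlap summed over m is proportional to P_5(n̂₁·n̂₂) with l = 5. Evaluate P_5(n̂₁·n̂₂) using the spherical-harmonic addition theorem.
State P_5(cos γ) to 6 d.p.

Summing Y*_{l m}(θ₁,φ₁)·Y_{l m}(θ₂,φ₂) over m ∈ [−5, 5]; prefactor 4π/(2·5+1) = 1.142397:
  m=-5: Y*=(-0.095163, 0.020890)  Y=(0.000021, -0.000205)  product (0.000002, 0.000020)
  m=-4: Y*=(-0.199642, 0.206050)  Y=(0.002258, 0.001938)  product (-0.000850, 0.000078)
  m=-3: Y*=(-0.079100, 0.423843)  Y=(-0.024714, 0.006404)  product (-0.000759, -0.010982)
  m=-2: Y*=(0.094869, 0.224013)  Y=(0.048797, -0.131804)  product (0.034155, -0.001573)
  m=-1: Y*=(-0.190014, -0.125881)  Y=(0.264328, 0.379721)  product (-0.002426, -0.105426)
  m=+0: Y*=(-0.312528, -0.000000)  Y=(-0.637502, 0.000000)  product (0.199237, 0.000000)
  m=+1: Y*=(0.190014, -0.125881)  Y=(-0.264328, 0.379721)  product (-0.002426, 0.105426)
  m=+2: Y*=(0.094869, -0.224013)  Y=(0.048797, 0.131804)  product (0.034155, 0.001573)
  m=+3: Y*=(0.079100, 0.423843)  Y=(0.024714, 0.006404)  product (-0.000759, 0.010982)
  m=+4: Y*=(-0.199642, -0.206050)  Y=(0.002258, -0.001938)  product (-0.000850, -0.000078)
  m=+5: Y*=(0.095163, 0.020890)  Y=(-0.000021, -0.000205)  product (0.000002, -0.000020)
Σ over m = (0.259480, 0.000000); ×(4π/11) → (0.296429, 0.000000). Real part: 0.296429

0.296429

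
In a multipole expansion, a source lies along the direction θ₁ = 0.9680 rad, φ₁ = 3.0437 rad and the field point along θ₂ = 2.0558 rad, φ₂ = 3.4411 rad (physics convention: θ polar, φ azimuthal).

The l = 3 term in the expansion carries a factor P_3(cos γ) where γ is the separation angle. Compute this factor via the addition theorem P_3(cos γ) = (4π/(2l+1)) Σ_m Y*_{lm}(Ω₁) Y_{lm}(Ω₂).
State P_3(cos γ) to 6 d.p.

Summing Y*_{l m}(θ₁,φ₁)·Y_{l m}(θ₂,φ₂) over m ∈ [−3, 3]; prefactor 4π/(2·3+1) = 1.795196:
  [-3]  conj(Y_{3,-3})(Ω₁) = (-0.223232, 0.067511) ; Y_{3,-3}(Ω₂) = (-0.179905, 0.226022) ; Δ = (0.024902, -0.062601)
  [-2]  conj(Y_{3,-2})(Ω₁) = (0.385661, -0.076486) ; Y_{3,-2}(Ω₂) = (-0.307976, 0.210252) ; Δ = (-0.102693, 0.104642)
  [-1]  conj(Y_{3,-1})(Ω₁) = (-0.160862, 0.015798) ; Y_{3,-1}(Ω₂) = (-0.023703, 0.007319) ; Δ = (0.003697, -0.001552)
  [+0]  conj(Y_{3,0})(Ω₁) = (-0.294687, -0.000000) ; Y_{3,0}(Ω₂) = (0.332863, 0.000000) ; Δ = (-0.098090, -0.000000)
  [+1]  conj(Y_{3,1})(Ω₁) = (0.160862, 0.015798) ; Y_{3,1}(Ω₂) = (0.023703, 0.007319) ; Δ = (0.003697, 0.001552)
  [+2]  conj(Y_{3,2})(Ω₁) = (0.385661, 0.076486) ; Y_{3,2}(Ω₂) = (-0.307976, -0.210252) ; Δ = (-0.102693, -0.104642)
  [+3]  conj(Y_{3,3})(Ω₁) = (0.223232, 0.067511) ; Y_{3,3}(Ω₂) = (0.179905, 0.226022) ; Δ = (0.024902, 0.062601)
Σ over m = (-0.246278, 0.000000); ×(4π/7) → (-0.442117, 0.000000). Real part: -0.442117

-0.442117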